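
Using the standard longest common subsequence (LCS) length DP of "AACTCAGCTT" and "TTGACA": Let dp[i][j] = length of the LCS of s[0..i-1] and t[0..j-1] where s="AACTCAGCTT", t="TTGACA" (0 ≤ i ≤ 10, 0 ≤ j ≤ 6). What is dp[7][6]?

   ''  T  T  G  A  C  A
''  0  0  0  0  0  0  0
 A  0  0  0  0  1  1  1
 A  0  0  0  0  1  1  2
 C  0  0  0  0  1  2  2
 T  0  1  1  1  1  2  2
 C  0  1  1  1  1  2  2
 A  0  1  1  1  2  2  3
 G  0  1  1  2  2  2  3
 C  0  1  1  2  2  3  3
 T  0  1  2  2  2  3  3
 T  0  1  2  2  2  3  3

3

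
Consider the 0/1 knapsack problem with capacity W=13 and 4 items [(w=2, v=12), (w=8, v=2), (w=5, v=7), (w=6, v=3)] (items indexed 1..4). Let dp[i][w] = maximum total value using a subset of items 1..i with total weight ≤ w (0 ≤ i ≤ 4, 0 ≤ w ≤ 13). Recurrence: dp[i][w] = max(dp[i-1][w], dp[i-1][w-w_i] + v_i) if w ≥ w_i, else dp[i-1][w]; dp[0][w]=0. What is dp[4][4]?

i\w   0   1   2   3   4   5   6   7   8   9  10  11  12  13
  0   0   0   0   0   0   0   0   0   0   0   0   0   0   0
  1   0   0  12  12  12  12  12  12  12  12  12  12  12  12
  2   0   0  12  12  12  12  12  12  12  12  14  14  14  14
  3   0   0  12  12  12  12  12  19  19  19  19  19  19  19
  4   0   0  12  12  12  12  12  19  19  19  19  19  19  22

12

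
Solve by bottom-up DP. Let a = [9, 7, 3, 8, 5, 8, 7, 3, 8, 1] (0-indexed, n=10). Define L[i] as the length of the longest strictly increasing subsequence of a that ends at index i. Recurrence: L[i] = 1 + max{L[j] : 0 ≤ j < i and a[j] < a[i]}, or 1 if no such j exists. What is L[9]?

   i    0    1    2    3    4    5    6    7    8    9
a[i]    9    7    3    8    5    8    7    3    8    1
L[i]    1    1    1    2    2    3    3    1    4    1

1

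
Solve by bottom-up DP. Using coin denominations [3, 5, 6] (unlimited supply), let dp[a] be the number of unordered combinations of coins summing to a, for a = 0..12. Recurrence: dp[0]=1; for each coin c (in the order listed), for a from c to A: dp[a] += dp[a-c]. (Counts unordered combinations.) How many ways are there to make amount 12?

after  coin     0     1     2     3     4     5     6     7     8     9    10    11    12
          3     1     0     0     1     0     0     1     0     0     1     0     0     1
          5     1     0     0     1     0     1     1     0     1     1     1     1     1
          6     1     0     0     1     0     1     2     0     1     2     1     2     3

3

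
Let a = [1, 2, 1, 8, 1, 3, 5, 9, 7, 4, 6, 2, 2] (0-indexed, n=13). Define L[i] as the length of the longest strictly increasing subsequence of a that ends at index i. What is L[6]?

   i    0    1    2    3    4    5    6    7    8    9   10   11   12
a[i]    1    2    1    8    1    3    5    9    7    4    6    2    2
L[i]    1    2    1    3    1    3    4    5    5    4    5    2    2

4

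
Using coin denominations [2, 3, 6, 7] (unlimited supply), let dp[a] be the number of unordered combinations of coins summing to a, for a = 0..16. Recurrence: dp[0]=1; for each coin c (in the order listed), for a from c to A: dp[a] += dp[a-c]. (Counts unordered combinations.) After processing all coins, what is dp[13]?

after  coin     0     1     2     3     4     5     6     7     8     9    10    11    12    13    14    15    16
          2     1     0     1     0     1     0     1     0     1     0     1     0     1     0     1     0     1
          3     1     0     1     1     1     1     2     1     2     2     2     2     3     2     3     3     3
          6     1     0     1     1     1     1     3     1     3     3     3     3     6     3     6     6     6
          7     1     0     1     1     1     1     3     2     3     4     4     4     7     6     8     9    10

6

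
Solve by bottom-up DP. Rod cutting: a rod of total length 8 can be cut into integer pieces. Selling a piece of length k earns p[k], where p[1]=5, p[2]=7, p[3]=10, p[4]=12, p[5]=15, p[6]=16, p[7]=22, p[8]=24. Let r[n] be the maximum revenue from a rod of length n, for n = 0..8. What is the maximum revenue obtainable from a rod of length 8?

40

   n    0    1    2    3    4    5    6    7    8
r[n]    0    5   10   15   20   25   30   35   40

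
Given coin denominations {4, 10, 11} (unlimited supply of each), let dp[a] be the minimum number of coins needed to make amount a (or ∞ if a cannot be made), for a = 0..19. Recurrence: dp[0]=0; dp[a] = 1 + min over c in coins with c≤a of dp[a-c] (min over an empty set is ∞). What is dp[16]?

4

 a  0  1  2  3  4  5  6  7  8  9 10 11 12 13 14 15 16 17 18 19
dp  0  -  -  -  1  -  -  -  2  -  1  1  3  -  2  2  4  -  3  3
(- denotes ∞ / unreachable)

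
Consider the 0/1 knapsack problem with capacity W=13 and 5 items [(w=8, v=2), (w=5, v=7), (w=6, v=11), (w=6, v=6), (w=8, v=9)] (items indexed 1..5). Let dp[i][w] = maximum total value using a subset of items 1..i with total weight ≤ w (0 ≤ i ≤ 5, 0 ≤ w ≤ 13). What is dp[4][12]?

i\w   0   1   2   3   4   5   6   7   8   9  10  11  12  13
  0   0   0   0   0   0   0   0   0   0   0   0   0   0   0
  1   0   0   0   0   0   0   0   0   2   2   2   2   2   2
  2   0   0   0   0   0   7   7   7   7   7   7   7   7   9
  3   0   0   0   0   0   7  11  11  11  11  11  18  18  18
  4   0   0   0   0   0   7  11  11  11  11  11  18  18  18
  5   0   0   0   0   0   7  11  11  11  11  11  18  18  18

18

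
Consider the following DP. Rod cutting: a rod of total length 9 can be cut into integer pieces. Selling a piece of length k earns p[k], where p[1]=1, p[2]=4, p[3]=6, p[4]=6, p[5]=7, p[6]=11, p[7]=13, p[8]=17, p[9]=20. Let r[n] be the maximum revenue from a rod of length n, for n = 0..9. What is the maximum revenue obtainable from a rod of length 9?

20

   n    0    1    2    3    4    5    6    7    8    9
r[n]    0    1    4    6    8   10   12   14   17   20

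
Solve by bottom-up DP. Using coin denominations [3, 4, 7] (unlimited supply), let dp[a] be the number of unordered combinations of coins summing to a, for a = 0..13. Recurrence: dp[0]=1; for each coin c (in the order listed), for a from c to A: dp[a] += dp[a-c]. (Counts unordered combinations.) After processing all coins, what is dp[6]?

after  coin     0     1     2     3     4     5     6     7     8     9    10    11    12    13
          3     1     0     0     1     0     0     1     0     0     1     0     0     1     0
          4     1     0     0     1     1     0     1     1     1     1     1     1     2     1
          7     1     0     0     1     1     0     1     2     1     1     2     2     2     2

1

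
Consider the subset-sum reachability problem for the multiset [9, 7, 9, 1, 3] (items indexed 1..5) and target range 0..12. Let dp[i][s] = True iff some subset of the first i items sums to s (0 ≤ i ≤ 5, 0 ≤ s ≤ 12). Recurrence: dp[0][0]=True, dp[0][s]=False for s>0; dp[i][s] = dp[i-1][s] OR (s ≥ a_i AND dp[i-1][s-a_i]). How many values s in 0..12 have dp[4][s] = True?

6

i\s   0   1   2   3   4   5   6   7   8   9  10  11  12
  0   T   F   F   F   F   F   F   F   F   F   F   F   F
  1   T   F   F   F   F   F   F   F   F   T   F   F   F
  2   T   F   F   F   F   F   F   T   F   T   F   F   F
  3   T   F   F   F   F   F   F   T   F   T   F   F   F
  4   T   T   F   F   F   F   F   T   T   T   T   F   F
  5   T   T   F   T   T   F   F   T   T   T   T   T   T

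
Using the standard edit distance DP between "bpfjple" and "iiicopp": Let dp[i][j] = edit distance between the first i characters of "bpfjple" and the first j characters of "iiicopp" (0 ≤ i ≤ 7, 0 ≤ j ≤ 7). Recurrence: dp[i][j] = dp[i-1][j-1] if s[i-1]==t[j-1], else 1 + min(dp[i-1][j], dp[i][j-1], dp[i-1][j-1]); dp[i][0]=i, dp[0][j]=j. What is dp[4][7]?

7

   ''  i  i  i  c  o  p  p
''  0  1  2  3  4  5  6  7
 b  1  1  2  3  4  5  6  7
 p  2  2  2  3  4  5  5  6
 f  3  3  3  3  4  5  6  6
 j  4  4  4  4  4  5  6  7
 p  5  5  5  5  5  5  5  6
 l  6  6  6  6  6  6  6  6
 e  7  7  7  7  7  7  7  7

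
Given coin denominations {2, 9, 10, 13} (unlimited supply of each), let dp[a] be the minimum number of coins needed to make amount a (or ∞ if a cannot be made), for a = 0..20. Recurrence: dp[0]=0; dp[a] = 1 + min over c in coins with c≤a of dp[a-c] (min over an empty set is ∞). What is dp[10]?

1

 a  0  1  2  3  4  5  6  7  8  9 10 11 12 13 14 15 16 17 18 19 20
dp  0  -  1  -  2  -  3  -  4  1  1  2  2  1  3  2  4  3  2  2  2
(- denotes ∞ / unreachable)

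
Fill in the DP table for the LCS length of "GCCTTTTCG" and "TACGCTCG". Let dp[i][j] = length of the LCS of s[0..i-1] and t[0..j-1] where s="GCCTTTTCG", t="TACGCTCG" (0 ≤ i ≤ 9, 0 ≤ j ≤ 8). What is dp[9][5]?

3

   ''  T  A  C  G  C  T  C  G
''  0  0  0  0  0  0  0  0  0
 G  0  0  0  0  1  1  1  1  1
 C  0  0  0  1  1  2  2  2  2
 C  0  0  0  1  1  2  2  3  3
 T  0  1  1  1  1  2  3  3  3
 T  0  1  1  1  1  2  3  3  3
 T  0  1  1  1  1  2  3  3  3
 T  0  1  1  1  1  2  3  3  3
 C  0  1  1  2  2  2  3  4  4
 G  0  1  1  2  3  3  3  4  5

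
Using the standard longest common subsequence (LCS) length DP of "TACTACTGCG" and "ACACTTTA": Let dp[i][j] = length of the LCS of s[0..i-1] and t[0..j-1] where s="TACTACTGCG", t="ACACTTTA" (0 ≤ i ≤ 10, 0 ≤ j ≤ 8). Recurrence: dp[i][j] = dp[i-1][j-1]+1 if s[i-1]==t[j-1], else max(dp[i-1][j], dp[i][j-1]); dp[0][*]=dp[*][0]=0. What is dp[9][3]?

3

   ''  A  C  A  C  T  T  T  A
''  0  0  0  0  0  0  0  0  0
 T  0  0  0  0  0  1  1  1  1
 A  0  1  1  1  1  1  1  1  2
 C  0  1  2  2  2  2  2  2  2
 T  0  1  2  2  2  3  3  3  3
 A  0  1  2  3  3  3  3  3  4
 C  0  1  2  3  4  4  4  4  4
 T  0  1  2  3  4  5  5  5  5
 G  0  1  2  3  4  5  5  5  5
 C  0  1  2  3  4  5  5  5  5
 G  0  1  2  3  4  5  5  5  5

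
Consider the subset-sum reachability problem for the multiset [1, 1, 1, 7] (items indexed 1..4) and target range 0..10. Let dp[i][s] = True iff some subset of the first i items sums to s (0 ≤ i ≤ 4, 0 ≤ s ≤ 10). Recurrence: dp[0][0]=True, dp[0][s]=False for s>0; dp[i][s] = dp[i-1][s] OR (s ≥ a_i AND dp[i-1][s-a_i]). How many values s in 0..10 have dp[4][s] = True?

8

i\s   0   1   2   3   4   5   6   7   8   9  10
  0   T   F   F   F   F   F   F   F   F   F   F
  1   T   T   F   F   F   F   F   F   F   F   F
  2   T   T   T   F   F   F   F   F   F   F   F
  3   T   T   T   T   F   F   F   F   F   F   F
  4   T   T   T   T   F   F   F   T   T   T   T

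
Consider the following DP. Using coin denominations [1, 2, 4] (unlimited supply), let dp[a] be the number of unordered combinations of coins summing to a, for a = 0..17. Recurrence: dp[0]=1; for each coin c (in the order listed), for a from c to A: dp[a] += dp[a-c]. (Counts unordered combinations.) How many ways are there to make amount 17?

after  coin     0     1     2     3     4     5     6     7     8     9    10    11    12    13    14    15    16    17
          1     1     1     1     1     1     1     1     1     1     1     1     1     1     1     1     1     1     1
          2     1     1     2     2     3     3     4     4     5     5     6     6     7     7     8     8     9     9
          4     1     1     2     2     4     4     6     6     9     9    12    12    16    16    20    20    25    25

25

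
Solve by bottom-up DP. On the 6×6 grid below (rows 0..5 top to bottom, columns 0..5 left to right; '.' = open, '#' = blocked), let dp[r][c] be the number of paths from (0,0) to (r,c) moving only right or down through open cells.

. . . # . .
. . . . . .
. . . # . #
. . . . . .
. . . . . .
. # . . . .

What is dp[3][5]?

r\c   0   1   2   3   4   5
  0   1   1   1   0   0   0
  1   1   2   3   3   3   3
  2   1   3   6   0   3   0
  3   1   4  10  10  13  13
  4   1   5  15  25  38  51
  5   1   0  15  40  78 129

13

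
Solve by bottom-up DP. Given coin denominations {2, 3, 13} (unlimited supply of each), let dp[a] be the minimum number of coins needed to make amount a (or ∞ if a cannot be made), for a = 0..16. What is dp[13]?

1

 a  0  1  2  3  4  5  6  7  8  9 10 11 12 13 14 15 16
dp  0  -  1  1  2  2  2  3  3  3  4  4  4  1  5  2  2
(- denotes ∞ / unreachable)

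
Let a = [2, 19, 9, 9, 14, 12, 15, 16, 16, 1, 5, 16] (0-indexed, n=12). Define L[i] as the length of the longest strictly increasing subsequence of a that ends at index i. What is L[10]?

   i    0    1    2    3    4    5    6    7    8    9   10   11
a[i]    2   19    9    9   14   12   15   16   16    1    5   16
L[i]    1    2    2    2    3    3    4    5    5    1    2    5

2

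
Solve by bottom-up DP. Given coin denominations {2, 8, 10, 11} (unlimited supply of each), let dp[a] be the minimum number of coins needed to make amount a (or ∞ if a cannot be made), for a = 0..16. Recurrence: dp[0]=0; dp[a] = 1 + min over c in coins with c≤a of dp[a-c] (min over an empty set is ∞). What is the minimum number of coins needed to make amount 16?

 a  0  1  2  3  4  5  6  7  8  9 10 11 12 13 14 15 16
dp  0  -  1  -  2  -  3  -  1  -  1  1  2  2  3  3  2
(- denotes ∞ / unreachable)

2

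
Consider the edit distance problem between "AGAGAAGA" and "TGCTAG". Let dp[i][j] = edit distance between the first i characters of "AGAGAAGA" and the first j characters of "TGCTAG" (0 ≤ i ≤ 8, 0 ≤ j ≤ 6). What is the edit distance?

   ''  T  G  C  T  A  G
''  0  1  2  3  4  5  6
 A  1  1  2  3  4  4  5
 G  2  2  1  2  3  4  4
 A  3  3  2  2  3  3  4
 G  4  4  3  3  3  4  3
 A  5  5  4  4  4  3  4
 A  6  6  5  5  5  4  4
 G  7  7  6  6  6  5  4
 A  8  8  7  7  7  6  5

5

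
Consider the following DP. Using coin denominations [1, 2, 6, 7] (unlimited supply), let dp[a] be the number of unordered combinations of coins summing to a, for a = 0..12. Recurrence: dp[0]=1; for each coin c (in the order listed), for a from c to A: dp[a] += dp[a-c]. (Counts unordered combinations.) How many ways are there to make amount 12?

15

after  coin     0     1     2     3     4     5     6     7     8     9    10    11    12
          1     1     1     1     1     1     1     1     1     1     1     1     1     1
          2     1     1     2     2     3     3     4     4     5     5     6     6     7
          6     1     1     2     2     3     3     5     5     7     7     9     9    12
          7     1     1     2     2     3     3     5     6     8     9    11    12    15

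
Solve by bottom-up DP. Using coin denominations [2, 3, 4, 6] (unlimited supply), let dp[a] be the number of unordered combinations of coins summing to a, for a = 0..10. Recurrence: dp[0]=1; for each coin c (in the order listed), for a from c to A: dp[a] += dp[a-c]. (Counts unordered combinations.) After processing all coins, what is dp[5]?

1

after  coin     0     1     2     3     4     5     6     7     8     9    10
          2     1     0     1     0     1     0     1     0     1     0     1
          3     1     0     1     1     1     1     2     1     2     2     2
          4     1     0     1     1     2     1     3     2     4     3     5
          6     1     0     1     1     2     1     4     2     5     4     7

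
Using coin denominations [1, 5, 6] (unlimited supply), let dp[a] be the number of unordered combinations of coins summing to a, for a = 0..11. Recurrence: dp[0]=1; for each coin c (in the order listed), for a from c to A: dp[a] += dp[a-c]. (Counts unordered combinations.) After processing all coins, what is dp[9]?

3

after  coin     0     1     2     3     4     5     6     7     8     9    10    11
          1     1     1     1     1     1     1     1     1     1     1     1     1
          5     1     1     1     1     1     2     2     2     2     2     3     3
          6     1     1     1     1     1     2     3     3     3     3     4     5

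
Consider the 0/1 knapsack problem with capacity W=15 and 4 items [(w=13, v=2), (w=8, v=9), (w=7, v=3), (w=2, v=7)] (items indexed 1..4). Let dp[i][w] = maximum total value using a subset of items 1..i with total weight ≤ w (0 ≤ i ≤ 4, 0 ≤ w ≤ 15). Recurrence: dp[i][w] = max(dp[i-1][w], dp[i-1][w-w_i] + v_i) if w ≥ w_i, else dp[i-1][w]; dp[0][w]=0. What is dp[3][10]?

i\w   0   1   2   3   4   5   6   7   8   9  10  11  12  13  14  15
  0   0   0   0   0   0   0   0   0   0   0   0   0   0   0   0   0
  1   0   0   0   0   0   0   0   0   0   0   0   0   0   2   2   2
  2   0   0   0   0   0   0   0   0   9   9   9   9   9   9   9   9
  3   0   0   0   0   0   0   0   3   9   9   9   9   9   9   9  12
  4   0   0   7   7   7   7   7   7   9  10  16  16  16  16  16  16

9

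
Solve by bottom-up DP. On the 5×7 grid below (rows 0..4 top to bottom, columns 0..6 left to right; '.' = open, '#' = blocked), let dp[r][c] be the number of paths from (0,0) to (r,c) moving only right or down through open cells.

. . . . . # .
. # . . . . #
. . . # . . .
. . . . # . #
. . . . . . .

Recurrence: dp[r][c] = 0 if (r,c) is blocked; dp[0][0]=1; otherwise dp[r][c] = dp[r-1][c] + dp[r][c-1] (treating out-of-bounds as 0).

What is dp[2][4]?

3

r\c   0   1   2   3   4   5   6
  0   1   1   1   1   1   0   0
  1   1   0   1   2   3   3   0
  2   1   1   2   0   3   6   6
  3   1   2   4   4   0   6   0
  4   1   3   7  11  11  17  17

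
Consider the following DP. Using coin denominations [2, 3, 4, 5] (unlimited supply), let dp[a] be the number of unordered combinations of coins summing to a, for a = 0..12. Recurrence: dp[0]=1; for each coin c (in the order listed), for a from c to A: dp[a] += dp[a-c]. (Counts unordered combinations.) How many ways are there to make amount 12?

10

after  coin     0     1     2     3     4     5     6     7     8     9    10    11    12
          2     1     0     1     0     1     0     1     0     1     0     1     0     1
          3     1     0     1     1     1     1     2     1     2     2     2     2     3
          4     1     0     1     1     2     1     3     2     4     3     5     4     7
          5     1     0     1     1     2     2     3     3     5     5     7     7    10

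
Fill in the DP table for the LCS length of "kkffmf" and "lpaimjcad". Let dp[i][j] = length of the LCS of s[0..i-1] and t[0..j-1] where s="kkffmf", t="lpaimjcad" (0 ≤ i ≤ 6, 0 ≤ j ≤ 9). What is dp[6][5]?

1

   ''  l  p  a  i  m  j  c  a  d
''  0  0  0  0  0  0  0  0  0  0
 k  0  0  0  0  0  0  0  0  0  0
 k  0  0  0  0  0  0  0  0  0  0
 f  0  0  0  0  0  0  0  0  0  0
 f  0  0  0  0  0  0  0  0  0  0
 m  0  0  0  0  0  1  1  1  1  1
 f  0  0  0  0  0  1  1  1  1  1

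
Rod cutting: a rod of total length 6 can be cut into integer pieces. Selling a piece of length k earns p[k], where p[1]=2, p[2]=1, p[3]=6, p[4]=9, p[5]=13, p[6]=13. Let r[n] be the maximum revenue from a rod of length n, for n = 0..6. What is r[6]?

   n    0    1    2    3    4    5    6
r[n]    0    2    4    6    9   13   15

15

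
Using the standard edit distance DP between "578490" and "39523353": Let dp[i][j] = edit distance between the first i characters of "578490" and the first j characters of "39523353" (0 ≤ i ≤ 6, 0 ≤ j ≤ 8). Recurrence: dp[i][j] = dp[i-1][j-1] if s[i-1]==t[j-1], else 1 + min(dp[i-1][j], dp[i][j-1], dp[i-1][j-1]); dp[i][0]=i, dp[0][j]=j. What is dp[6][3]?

   ''  3  9  5  2  3  3  5  3
''  0  1  2  3  4  5  6  7  8
 5  1  1  2  2  3  4  5  6  7
 7  2  2  2  3  3  4  5  6  7
 8  3  3  3  3  4  4  5  6  7
 4  4  4  4  4  4  5  5  6  7
 9  5  5  4  5  5  5  6  6  7
 0  6  6  5  5  6  6  6  7  7

5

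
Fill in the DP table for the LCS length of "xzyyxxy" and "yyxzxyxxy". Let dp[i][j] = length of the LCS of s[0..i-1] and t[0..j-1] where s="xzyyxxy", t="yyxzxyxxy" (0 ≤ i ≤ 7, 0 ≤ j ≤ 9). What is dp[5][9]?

   ''  y  y  x  z  x  y  x  x  y
''  0  0  0  0  0  0  0  0  0  0
 x  0  0  0  1  1  1  1  1  1  1
 z  0  0  0  1  2  2  2  2  2  2
 y  0  1  1  1  2  2  3  3  3  3
 y  0  1  2  2  2  2  3  3  3  4
 x  0  1  2  3  3  3  3  4  4  4
 x  0  1  2  3  3  4  4  4  5  5
 y  0  1  2  3  3  4  5  5  5  6

4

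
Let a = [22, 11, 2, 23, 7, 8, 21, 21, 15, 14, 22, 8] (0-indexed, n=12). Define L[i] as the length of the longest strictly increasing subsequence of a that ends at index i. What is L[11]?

   i    0    1    2    3    4    5    6    7    8    9   10   11
a[i]   22   11    2   23    7    8   21   21   15   14   22    8
L[i]    1    1    1    2    2    3    4    4    4    4    5    3

3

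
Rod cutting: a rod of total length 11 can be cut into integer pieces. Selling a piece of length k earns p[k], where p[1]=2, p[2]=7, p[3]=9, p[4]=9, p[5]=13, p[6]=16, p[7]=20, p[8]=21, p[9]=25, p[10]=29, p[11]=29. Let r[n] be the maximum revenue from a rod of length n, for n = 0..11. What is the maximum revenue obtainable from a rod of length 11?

   n    0    1    2    3    4    5    6    7    8    9   10   11
r[n]    0    2    7    9   14   16   21   23   28   30   35   37

37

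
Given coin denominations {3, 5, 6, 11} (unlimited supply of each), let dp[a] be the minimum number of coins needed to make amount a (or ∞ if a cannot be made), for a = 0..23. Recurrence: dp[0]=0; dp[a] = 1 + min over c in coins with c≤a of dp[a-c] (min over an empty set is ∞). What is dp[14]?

 a  0  1  2  3  4  5  6  7  8  9 10 11 12 13 14 15 16 17 18 19 20 21 22 23
dp  0  -  -  1  -  1  1  -  2  2  2  1  2  3  2  3  2  2  3  3  3  3  2  3
(- denotes ∞ / unreachable)

2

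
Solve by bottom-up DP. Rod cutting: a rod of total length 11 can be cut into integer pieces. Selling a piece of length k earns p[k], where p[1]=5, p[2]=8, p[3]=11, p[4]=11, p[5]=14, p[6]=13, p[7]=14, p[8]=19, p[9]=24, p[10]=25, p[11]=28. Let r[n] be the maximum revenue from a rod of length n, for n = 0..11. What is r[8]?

40

   n    0    1    2    3    4    5    6    7    8    9   10   11
r[n]    0    5   10   15   20   25   30   35   40   45   50   55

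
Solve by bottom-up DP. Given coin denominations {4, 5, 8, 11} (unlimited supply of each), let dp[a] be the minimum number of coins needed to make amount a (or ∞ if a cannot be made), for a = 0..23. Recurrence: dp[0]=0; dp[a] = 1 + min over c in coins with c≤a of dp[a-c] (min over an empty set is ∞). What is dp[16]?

 a  0  1  2  3  4  5  6  7  8  9 10 11 12 13 14 15 16 17 18 19 20 21 22 23
dp  0  -  -  -  1  1  -  -  1  2  2  1  2  2  3  2  2  3  3  2  3  3  2  3
(- denotes ∞ / unreachable)

2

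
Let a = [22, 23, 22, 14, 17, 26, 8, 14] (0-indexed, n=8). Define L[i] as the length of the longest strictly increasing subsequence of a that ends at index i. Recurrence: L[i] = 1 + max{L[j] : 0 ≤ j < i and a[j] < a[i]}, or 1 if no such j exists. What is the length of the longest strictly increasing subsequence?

   i    0    1    2    3    4    5    6    7
a[i]   22   23   22   14   17   26    8   14
L[i]    1    2    1    1    2    3    1    2

3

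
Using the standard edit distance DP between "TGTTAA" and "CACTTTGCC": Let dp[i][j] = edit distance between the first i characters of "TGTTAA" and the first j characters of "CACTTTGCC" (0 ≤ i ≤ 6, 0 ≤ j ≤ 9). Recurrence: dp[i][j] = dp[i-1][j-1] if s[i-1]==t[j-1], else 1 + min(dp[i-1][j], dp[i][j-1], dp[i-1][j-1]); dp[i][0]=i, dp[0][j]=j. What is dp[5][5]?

   ''  C  A  C  T  T  T  G  C  C
''  0  1  2  3  4  5  6  7  8  9
 T  1  1  2  3  3  4  5  6  7  8
 G  2  2  2  3  4  4  5  5  6  7
 T  3  3  3  3  3  4  4  5  6  7
 T  4  4  4  4  3  3  4  5  6  7
 A  5  5  4  5  4  4  4  5  6  7
 A  6  6  5  5  5  5  5  5  6  7

4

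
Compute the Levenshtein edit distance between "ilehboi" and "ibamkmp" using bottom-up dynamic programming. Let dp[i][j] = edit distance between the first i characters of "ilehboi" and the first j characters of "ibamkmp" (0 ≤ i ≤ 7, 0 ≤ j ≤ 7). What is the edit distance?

6

   ''  i  b  a  m  k  m  p
''  0  1  2  3  4  5  6  7
 i  1  0  1  2  3  4  5  6
 l  2  1  1  2  3  4  5  6
 e  3  2  2  2  3  4  5  6
 h  4  3  3  3  3  4  5  6
 b  5  4  3  4  4  4  5  6
 o  6  5  4  4  5  5  5  6
 i  7  6  5  5  5  6  6  6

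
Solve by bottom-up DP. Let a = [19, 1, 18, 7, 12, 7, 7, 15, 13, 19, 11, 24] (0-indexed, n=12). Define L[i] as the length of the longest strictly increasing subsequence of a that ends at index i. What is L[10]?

   i    0    1    2    3    4    5    6    7    8    9   10   11
a[i]   19    1   18    7   12    7    7   15   13   19   11   24
L[i]    1    1    2    2    3    2    2    4    4    5    3    6

3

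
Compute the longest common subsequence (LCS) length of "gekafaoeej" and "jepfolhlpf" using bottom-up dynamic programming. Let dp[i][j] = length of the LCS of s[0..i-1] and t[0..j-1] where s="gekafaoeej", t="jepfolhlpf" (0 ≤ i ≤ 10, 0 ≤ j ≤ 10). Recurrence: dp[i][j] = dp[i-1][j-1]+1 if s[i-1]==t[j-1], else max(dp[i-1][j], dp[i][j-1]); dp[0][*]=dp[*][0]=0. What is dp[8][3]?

1

   ''  j  e  p  f  o  l  h  l  p  f
''  0  0  0  0  0  0  0  0  0  0  0
 g  0  0  0  0  0  0  0  0  0  0  0
 e  0  0  1  1  1  1  1  1  1  1  1
 k  0  0  1  1  1  1  1  1  1  1  1
 a  0  0  1  1  1  1  1  1  1  1  1
 f  0  0  1  1  2  2  2  2  2  2  2
 a  0  0  1  1  2  2  2  2  2  2  2
 o  0  0  1  1  2  3  3  3  3  3  3
 e  0  0  1  1  2  3  3  3  3  3  3
 e  0  0  1  1  2  3  3  3  3  3  3
 j  0  1  1  1  2  3  3  3  3  3  3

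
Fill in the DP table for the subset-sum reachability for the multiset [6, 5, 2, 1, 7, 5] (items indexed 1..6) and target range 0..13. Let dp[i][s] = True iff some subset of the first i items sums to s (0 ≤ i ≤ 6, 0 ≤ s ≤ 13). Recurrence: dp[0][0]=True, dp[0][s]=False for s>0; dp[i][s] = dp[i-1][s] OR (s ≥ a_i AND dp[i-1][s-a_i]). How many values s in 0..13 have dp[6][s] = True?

i\s   0   1   2   3   4   5   6   7   8   9  10  11  12  13
  0   T   F   F   F   F   F   F   F   F   F   F   F   F   F
  1   T   F   F   F   F   F   T   F   F   F   F   F   F   F
  2   T   F   F   F   F   T   T   F   F   F   F   T   F   F
  3   T   F   T   F   F   T   T   T   T   F   F   T   F   T
  4   T   T   T   T   F   T   T   T   T   T   F   T   T   T
  5   T   T   T   T   F   T   T   T   T   T   T   T   T   T
  6   T   T   T   T   F   T   T   T   T   T   T   T   T   T

13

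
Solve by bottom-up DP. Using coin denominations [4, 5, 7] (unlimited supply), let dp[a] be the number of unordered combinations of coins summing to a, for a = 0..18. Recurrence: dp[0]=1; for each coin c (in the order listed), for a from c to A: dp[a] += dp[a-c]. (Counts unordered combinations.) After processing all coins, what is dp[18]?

after  coin     0     1     2     3     4     5     6     7     8     9    10    11    12    13    14    15    16    17    18
          4     1     0     0     0     1     0     0     0     1     0     0     0     1     0     0     0     1     0     0
          5     1     0     0     0     1     1     0     0     1     1     1     0     1     1     1     1     1     1     1
          7     1     0     0     0     1     1     0     1     1     1     1     1     2     1     2     2     2     2     2

2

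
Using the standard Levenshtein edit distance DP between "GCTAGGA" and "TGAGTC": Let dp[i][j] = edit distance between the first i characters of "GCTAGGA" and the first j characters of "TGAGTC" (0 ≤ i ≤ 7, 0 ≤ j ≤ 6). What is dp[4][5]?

   ''  T  G  A  G  T  C
''  0  1  2  3  4  5  6
 G  1  1  1  2  3  4  5
 C  2  2  2  2  3  4  4
 T  3  2  3  3  3  3  4
 A  4  3  3  3  4  4  4
 G  5  4  3  4  3  4  5
 G  6  5  4  4  4  4  5
 A  7  6  5  4  5  5  5

4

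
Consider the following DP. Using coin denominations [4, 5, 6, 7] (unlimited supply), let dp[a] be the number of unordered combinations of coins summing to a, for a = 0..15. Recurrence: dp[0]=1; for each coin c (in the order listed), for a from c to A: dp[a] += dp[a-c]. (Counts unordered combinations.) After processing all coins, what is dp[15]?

3

after  coin     0     1     2     3     4     5     6     7     8     9    10    11    12    13    14    15
          4     1     0     0     0     1     0     0     0     1     0     0     0     1     0     0     0
          5     1     0     0     0     1     1     0     0     1     1     1     0     1     1     1     1
          6     1     0     0     0     1     1     1     0     1     1     2     1     2     1     2     2
          7     1     0     0     0     1     1     1     1     1     1     2     2     3     2     3     3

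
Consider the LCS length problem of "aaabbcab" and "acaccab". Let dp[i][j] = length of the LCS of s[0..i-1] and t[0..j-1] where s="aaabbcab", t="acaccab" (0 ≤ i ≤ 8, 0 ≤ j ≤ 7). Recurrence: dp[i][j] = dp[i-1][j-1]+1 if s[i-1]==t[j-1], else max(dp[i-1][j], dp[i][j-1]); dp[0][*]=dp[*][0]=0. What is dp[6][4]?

3

   ''  a  c  a  c  c  a  b
''  0  0  0  0  0  0  0  0
 a  0  1  1  1  1  1  1  1
 a  0  1  1  2  2  2  2  2
 a  0  1  1  2  2  2  3  3
 b  0  1  1  2  2  2  3  4
 b  0  1  1  2  2  2  3  4
 c  0  1  2  2  3  3  3  4
 a  0  1  2  3  3  3  4  4
 b  0  1  2  3  3  3  4  5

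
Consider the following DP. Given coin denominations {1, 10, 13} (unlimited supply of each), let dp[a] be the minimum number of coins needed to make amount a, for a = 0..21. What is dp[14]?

 a  0  1  2  3  4  5  6  7  8  9 10 11 12 13 14 15 16 17 18 19 20 21
dp  0  1  2  3  4  5  6  7  8  9  1  2  3  1  2  3  4  5  6  7  2  3

2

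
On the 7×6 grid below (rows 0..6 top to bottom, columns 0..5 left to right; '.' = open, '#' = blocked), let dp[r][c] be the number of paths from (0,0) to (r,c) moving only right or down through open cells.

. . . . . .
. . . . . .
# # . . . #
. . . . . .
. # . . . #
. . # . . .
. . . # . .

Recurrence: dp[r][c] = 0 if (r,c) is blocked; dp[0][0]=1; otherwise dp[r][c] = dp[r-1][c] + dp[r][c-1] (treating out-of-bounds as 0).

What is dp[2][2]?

r\c   0   1   2   3   4   5
  0   1   1   1   1   1   1
  1   1   2   3   4   5   6
  2   0   0   3   7  12   0
  3   0   0   3  10  22  22
  4   0   0   3  13  35   0
  5   0   0   0  13  48  48
  6   0   0   0   0  48  96

3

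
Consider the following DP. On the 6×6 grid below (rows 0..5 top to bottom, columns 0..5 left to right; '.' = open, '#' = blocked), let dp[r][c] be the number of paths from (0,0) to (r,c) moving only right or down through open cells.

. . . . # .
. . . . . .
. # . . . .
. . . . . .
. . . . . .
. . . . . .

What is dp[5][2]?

9

r\c   0   1   2   3   4   5
  0   1   1   1   1   0   0
  1   1   2   3   4   4   4
  2   1   0   3   7  11  15
  3   1   1   4  11  22  37
  4   1   2   6  17  39  76
  5   1   3   9  26  65 141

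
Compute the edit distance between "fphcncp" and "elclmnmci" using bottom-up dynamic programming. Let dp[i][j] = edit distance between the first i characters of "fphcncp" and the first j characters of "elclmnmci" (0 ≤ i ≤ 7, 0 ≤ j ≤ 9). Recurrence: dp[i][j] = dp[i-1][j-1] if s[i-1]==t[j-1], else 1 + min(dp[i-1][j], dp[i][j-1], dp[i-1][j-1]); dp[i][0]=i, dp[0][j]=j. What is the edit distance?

7

   ''  e  l  c  l  m  n  m  c  i
''  0  1  2  3  4  5  6  7  8  9
 f  1  1  2  3  4  5  6  7  8  9
 p  2  2  2  3  4  5  6  7  8  9
 h  3  3  3  3  4  5  6  7  8  9
 c  4  4  4  3  4  5  6  7  7  8
 n  5  5  5  4  4  5  5  6  7  8
 c  6  6  6  5  5  5  6  6  6  7
 p  7  7  7  6  6  6  6  7  7  7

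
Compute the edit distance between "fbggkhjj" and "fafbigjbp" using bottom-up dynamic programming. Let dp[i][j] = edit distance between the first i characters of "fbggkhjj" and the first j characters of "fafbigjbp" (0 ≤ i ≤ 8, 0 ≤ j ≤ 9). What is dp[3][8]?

5

   ''  f  a  f  b  i  g  j  b  p
''  0  1  2  3  4  5  6  7  8  9
 f  1  0  1  2  3  4  5  6  7  8
 b  2  1  1  2  2  3  4  5  6  7
 g  3  2  2  2  3  3  3  4  5  6
 g  4  3  3  3  3  4  3  4  5  6
 k  5  4  4  4  4  4  4  4  5  6
 h  6  5  5  5  5  5  5  5  5  6
 j  7  6  6  6  6  6  6  5  6  6
 j  8  7  7  7  7  7  7  6  6  7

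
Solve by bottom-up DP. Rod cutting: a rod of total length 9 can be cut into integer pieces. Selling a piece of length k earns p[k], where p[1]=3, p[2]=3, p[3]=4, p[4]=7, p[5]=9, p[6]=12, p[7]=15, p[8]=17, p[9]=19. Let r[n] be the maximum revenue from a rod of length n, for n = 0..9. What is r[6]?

18

   n    0    1    2    3    4    5    6    7    8    9
r[n]    0    3    6    9   12   15   18   21   24   27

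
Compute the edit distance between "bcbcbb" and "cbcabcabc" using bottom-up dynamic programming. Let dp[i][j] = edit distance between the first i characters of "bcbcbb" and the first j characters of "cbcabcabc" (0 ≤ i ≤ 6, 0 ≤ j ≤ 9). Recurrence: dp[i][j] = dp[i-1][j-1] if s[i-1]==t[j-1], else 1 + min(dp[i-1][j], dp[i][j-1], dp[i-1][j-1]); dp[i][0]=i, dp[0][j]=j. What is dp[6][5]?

2

   ''  c  b  c  a  b  c  a  b  c
''  0  1  2  3  4  5  6  7  8  9
 b  1  1  1  2  3  4  5  6  7  8
 c  2  1  2  1  2  3  4  5  6  7
 b  3  2  1  2  2  2  3  4  5  6
 c  4  3  2  1  2  3  2  3  4  5
 b  5  4  3  2  2  2  3  3  3  4
 b  6  5  4  3  3  2  3  4  3  4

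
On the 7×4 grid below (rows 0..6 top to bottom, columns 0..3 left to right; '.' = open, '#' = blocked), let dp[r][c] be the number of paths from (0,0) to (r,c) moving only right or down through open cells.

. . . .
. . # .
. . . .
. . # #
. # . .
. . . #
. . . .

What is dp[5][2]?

r\c   0   1   2   3
  0   1   1   1   1
  1   1   2   0   1
  2   1   3   3   4
  3   1   4   0   0
  4   1   0   0   0
  5   1   1   1   0
  6   1   2   3   3

1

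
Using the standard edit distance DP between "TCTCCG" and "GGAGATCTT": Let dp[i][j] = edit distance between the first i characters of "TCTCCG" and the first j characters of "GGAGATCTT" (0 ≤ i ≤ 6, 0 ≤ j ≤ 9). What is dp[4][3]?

   ''  G  G  A  G  A  T  C  T  T
''  0  1  2  3  4  5  6  7  8  9
 T  1  1  2  3  4  5  5  6  7  8
 C  2  2  2  3  4  5  6  5  6  7
 T  3  3  3  3  4  5  5  6  5  6
 C  4  4  4  4  4  5  6  5  6  6
 C  5  5  5  5  5  5  6  6  6  7
 G  6  5  5  6  5  6  6  7  7  7

4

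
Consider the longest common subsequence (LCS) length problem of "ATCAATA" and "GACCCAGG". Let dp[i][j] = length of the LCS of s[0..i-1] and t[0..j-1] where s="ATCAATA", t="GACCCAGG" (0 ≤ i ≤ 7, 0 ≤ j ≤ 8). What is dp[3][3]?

   ''  G  A  C  C  C  A  G  G
''  0  0  0  0  0  0  0  0  0
 A  0  0  1  1  1  1  1  1  1
 T  0  0  1  1  1  1  1  1  1
 C  0  0  1  2  2  2  2  2  2
 A  0  0  1  2  2  2  3  3  3
 A  0  0  1  2  2  2  3  3  3
 T  0  0  1  2  2  2  3  3  3
 A  0  0  1  2  2  2  3  3  3

2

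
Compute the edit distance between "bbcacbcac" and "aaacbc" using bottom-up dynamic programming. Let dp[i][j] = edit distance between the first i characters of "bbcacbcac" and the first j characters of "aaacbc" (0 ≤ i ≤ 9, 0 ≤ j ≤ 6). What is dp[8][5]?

5

   ''  a  a  a  c  b  c
''  0  1  2  3  4  5  6
 b  1  1  2  3  4  4  5
 b  2  2  2  3  4  4  5
 c  3  3  3  3  3  4  4
 a  4  3  3  3  4  4  5
 c  5  4  4  4  3  4  4
 b  6  5  5  5  4  3  4
 c  7  6  6  6  5  4  3
 a  8  7  6  6  6  5  4
 c  9  8  7  7  6  6  5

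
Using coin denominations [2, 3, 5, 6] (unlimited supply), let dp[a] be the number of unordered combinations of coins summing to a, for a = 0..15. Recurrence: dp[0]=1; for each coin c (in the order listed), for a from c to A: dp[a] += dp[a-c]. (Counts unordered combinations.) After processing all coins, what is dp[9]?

after  coin     0     1     2     3     4     5     6     7     8     9    10    11    12    13    14    15
          2     1     0     1     0     1     0     1     0     1     0     1     0     1     0     1     0
          3     1     0     1     1     1     1     2     1     2     2     2     2     3     2     3     3
          5     1     0     1     1     1     2     2     2     3     3     4     4     5     5     6     7
          6     1     0     1     1     1     2     3     2     4     4     5     6     8     7    10    11

4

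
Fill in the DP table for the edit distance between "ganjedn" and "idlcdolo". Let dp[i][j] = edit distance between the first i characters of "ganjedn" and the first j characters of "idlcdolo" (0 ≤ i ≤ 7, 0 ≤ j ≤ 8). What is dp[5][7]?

7

   ''  i  d  l  c  d  o  l  o
''  0  1  2  3  4  5  6  7  8
 g  1  1  2  3  4  5  6  7  8
 a  2  2  2  3  4  5  6  7  8
 n  3  3  3  3  4  5  6  7  8
 j  4  4  4  4  4  5  6  7  8
 e  5  5  5  5  5  5  6  7  8
 d  6  6  5  6  6  5  6  7  8
 n  7  7  6  6  7  6  6  7  8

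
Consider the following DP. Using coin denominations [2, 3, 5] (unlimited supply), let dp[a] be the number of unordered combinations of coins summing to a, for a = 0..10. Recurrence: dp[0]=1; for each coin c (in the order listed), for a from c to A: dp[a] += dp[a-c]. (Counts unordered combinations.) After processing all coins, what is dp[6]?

2

after  coin     0     1     2     3     4     5     6     7     8     9    10
          2     1     0     1     0     1     0     1     0     1     0     1
          3     1     0     1     1     1     1     2     1     2     2     2
          5     1     0     1     1     1     2     2     2     3     3     4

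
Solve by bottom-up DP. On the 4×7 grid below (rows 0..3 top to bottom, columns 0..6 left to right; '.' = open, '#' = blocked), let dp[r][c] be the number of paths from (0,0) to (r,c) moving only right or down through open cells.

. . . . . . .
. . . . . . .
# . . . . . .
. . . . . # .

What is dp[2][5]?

20

r\c   0   1   2   3   4   5   6
  0   1   1   1   1   1   1   1
  1   1   2   3   4   5   6   7
  2   0   2   5   9  14  20  27
  3   0   2   7  16  30   0  27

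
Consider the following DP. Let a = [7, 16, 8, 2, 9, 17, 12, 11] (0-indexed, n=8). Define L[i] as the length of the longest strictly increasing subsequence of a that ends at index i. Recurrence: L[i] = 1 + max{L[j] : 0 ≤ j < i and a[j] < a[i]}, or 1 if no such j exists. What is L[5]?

4

   i    0    1    2    3    4    5    6    7
a[i]    7   16    8    2    9   17   12   11
L[i]    1    2    2    1    3    4    4    4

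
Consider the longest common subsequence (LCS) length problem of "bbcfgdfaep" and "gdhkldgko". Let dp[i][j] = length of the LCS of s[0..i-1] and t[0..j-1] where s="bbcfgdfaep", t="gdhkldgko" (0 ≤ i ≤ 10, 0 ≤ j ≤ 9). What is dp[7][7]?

   ''  g  d  h  k  l  d  g  k  o
''  0  0  0  0  0  0  0  0  0  0
 b  0  0  0  0  0  0  0  0  0  0
 b  0  0  0  0  0  0  0  0  0  0
 c  0  0  0  0  0  0  0  0  0  0
 f  0  0  0  0  0  0  0  0  0  0
 g  0  1  1  1  1  1  1  1  1  1
 d  0  1  2  2  2  2  2  2  2  2
 f  0  1  2  2  2  2  2  2  2  2
 a  0  1  2  2  2  2  2  2  2  2
 e  0  1  2  2  2  2  2  2  2  2
 p  0  1  2  2  2  2  2  2  2  2

2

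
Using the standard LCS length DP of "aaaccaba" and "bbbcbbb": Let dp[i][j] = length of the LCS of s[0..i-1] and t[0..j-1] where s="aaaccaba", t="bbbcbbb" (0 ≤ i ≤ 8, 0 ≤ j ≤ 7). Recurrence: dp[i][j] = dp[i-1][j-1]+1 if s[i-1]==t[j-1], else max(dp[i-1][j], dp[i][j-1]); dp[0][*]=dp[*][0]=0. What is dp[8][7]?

   ''  b  b  b  c  b  b  b
''  0  0  0  0  0  0  0  0
 a  0  0  0  0  0  0  0  0
 a  0  0  0  0  0  0  0  0
 a  0  0  0  0  0  0  0  0
 c  0  0  0  0  1  1  1  1
 c  0  0  0  0  1  1  1  1
 a  0  0  0  0  1  1  1  1
 b  0  1  1  1  1  2  2  2
 a  0  1  1  1  1  2  2  2

2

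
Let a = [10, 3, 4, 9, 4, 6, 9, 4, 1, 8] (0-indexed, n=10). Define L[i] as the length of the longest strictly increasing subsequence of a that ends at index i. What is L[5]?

3

   i    0    1    2    3    4    5    6    7    8    9
a[i]   10    3    4    9    4    6    9    4    1    8
L[i]    1    1    2    3    2    3    4    2    1    4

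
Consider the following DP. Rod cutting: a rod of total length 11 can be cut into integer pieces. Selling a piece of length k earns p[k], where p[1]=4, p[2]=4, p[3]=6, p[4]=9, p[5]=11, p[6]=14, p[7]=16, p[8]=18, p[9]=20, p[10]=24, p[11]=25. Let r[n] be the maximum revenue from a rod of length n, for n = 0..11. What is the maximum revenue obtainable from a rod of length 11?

44

   n    0    1    2    3    4    5    6    7    8    9   10   11
r[n]    0    4    8   12   16   20   24   28   32   36   40   44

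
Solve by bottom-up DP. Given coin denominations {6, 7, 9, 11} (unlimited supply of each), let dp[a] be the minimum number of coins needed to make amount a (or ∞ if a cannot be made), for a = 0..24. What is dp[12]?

 a  0  1  2  3  4  5  6  7  8  9 10 11 12 13 14 15 16 17 18 19 20 21 22 23 24
dp  0  -  -  -  -  -  1  1  -  1  -  1  2  2  2  2  2  2  2  3  2  3  2  3  3
(- denotes ∞ / unreachable)

2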